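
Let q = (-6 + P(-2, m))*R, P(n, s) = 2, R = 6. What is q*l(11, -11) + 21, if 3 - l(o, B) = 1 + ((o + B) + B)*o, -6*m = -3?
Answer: -2931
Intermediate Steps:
m = 1/2 (m = -1/6*(-3) = 1/2 ≈ 0.50000)
q = -24 (q = (-6 + 2)*6 = -4*6 = -24)
l(o, B) = 2 - o*(o + 2*B) (l(o, B) = 3 - (1 + ((o + B) + B)*o) = 3 - (1 + ((B + o) + B)*o) = 3 - (1 + (o + 2*B)*o) = 3 - (1 + o*(o + 2*B)) = 3 + (-1 - o*(o + 2*B)) = 2 - o*(o + 2*B))
q*l(11, -11) + 21 = -24*(2 - 1*11**2 - 2*(-11)*11) + 21 = -24*(2 - 1*121 + 242) + 21 = -24*(2 - 121 + 242) + 21 = -24*123 + 21 = -2952 + 21 = -2931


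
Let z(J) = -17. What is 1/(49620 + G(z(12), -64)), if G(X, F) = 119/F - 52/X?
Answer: 1088/53987865 ≈ 2.0153e-5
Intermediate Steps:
G(X, F) = -52/X + 119/F
1/(49620 + G(z(12), -64)) = 1/(49620 + (-52/(-17) + 119/(-64))) = 1/(49620 + (-52*(-1/17) + 119*(-1/64))) = 1/(49620 + (52/17 - 119/64)) = 1/(49620 + 1305/1088) = 1/(53987865/1088) = 1088/53987865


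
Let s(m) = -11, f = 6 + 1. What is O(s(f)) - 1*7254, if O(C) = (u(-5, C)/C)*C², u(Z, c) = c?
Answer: -7133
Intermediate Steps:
f = 7
O(C) = C² (O(C) = (C/C)*C² = 1*C² = C²)
O(s(f)) - 1*7254 = (-11)² - 1*7254 = 121 - 7254 = -7133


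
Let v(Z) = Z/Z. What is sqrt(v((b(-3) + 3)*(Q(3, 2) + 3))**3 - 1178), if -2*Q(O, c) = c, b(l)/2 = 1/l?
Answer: I*sqrt(1177) ≈ 34.307*I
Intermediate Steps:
b(l) = 2/l
Q(O, c) = -c/2
v(Z) = 1
sqrt(v((b(-3) + 3)*(Q(3, 2) + 3))**3 - 1178) = sqrt(1**3 - 1178) = sqrt(1 - 1178) = sqrt(-1177) = I*sqrt(1177)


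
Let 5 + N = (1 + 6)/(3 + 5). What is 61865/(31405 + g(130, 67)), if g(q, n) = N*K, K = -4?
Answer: 123730/62843 ≈ 1.9689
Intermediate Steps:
N = -33/8 (N = -5 + (1 + 6)/(3 + 5) = -5 + 7/8 = -33/8 ≈ -4.1250)
g(q, n) = 33/2 (g(q, n) = -33/8*(-4) = 33/2)
61865/(31405 + g(130, 67)) = 61865/(31405 + 33/2) = 61865/(62843/2) = 61865*(2/62843) = 123730/62843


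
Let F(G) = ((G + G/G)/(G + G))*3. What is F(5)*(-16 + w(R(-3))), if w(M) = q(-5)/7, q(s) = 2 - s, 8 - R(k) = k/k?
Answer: -27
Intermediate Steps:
R(k) = 7 (R(k) = 8 - k/k = 8 - 1*1 = 8 - 1 = 7)
w(M) = 1 (w(M) = (2 - 1*(-5))/7 = (2 + 5)*(⅐) = 7*(⅐) = 1)
F(G) = 3*(1 + G)/(2*G) (F(G) = ((G + 1)/((2*G)))*3 = ((1 + G)*(1/(2*G)))*3 = ((1 + G)/(2*G))*3 = 3*(1 + G)/(2*G))
F(5)*(-16 + w(R(-3))) = ((3/2)*(1 + 5)/5)*(-16 + 1) = ((3/2)*(⅕)*6)*(-15) = (9/5)*(-15) = -27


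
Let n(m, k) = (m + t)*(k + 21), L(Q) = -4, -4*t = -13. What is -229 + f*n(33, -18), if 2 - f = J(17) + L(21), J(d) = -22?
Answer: 2816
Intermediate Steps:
t = 13/4 (t = -1/4*(-13) = 13/4 ≈ 3.2500)
f = 28 (f = 2 - (-22 - 4) = 2 - 1*(-26) = 2 + 26 = 28)
n(m, k) = (21 + k)*(13/4 + m) (n(m, k) = (m + 13/4)*(k + 21) = (13/4 + m)*(21 + k) = (21 + k)*(13/4 + m))
-229 + f*n(33, -18) = -229 + 28*(273/4 + 21*33 + (13/4)*(-18) - 18*33) = -229 + 28*(273/4 + 693 - 117/2 - 594) = -229 + 28*(435/4) = -229 + 3045 = 2816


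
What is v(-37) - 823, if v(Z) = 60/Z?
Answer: -30511/37 ≈ -824.62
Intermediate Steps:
v(-37) - 823 = 60/(-37) - 823 = 60*(-1/37) - 823 = -60/37 - 823 = -30511/37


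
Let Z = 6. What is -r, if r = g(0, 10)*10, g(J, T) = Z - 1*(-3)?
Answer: -90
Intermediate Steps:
g(J, T) = 9 (g(J, T) = 6 - 1*(-3) = 6 + 3 = 9)
r = 90 (r = 9*10 = 90)
-r = -1*90 = -90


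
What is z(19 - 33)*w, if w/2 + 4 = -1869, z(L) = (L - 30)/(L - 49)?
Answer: -164824/63 ≈ -2616.3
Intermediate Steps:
z(L) = (-30 + L)/(-49 + L)
w = -3746 (w = -8 + 2*(-1869) = -8 - 3738 = -3746)
z(19 - 33)*w = ((-30 + (19 - 33))/(-49 + (19 - 33)))*(-3746) = ((-30 - 14)/(-49 - 14))*(-3746) = (-44/(-63))*(-3746) = -1/63*(-44)*(-3746) = (44/63)*(-3746) = -164824/63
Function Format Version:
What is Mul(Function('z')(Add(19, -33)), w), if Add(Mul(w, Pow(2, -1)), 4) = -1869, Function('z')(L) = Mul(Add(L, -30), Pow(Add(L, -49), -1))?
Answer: Rational(-164824, 63) ≈ -2616.3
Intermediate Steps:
Function('z')(L) = Mul(Pow(Add(-49, L), -1), Add(-30, L)) (Function('z')(L) = Mul(Add(-30, L), Pow(Add(-49, L), -1)) = Mul(Pow(Add(-49, L), -1), Add(-30, L)))
w = -3746 (w = Add(-8, Mul(2, -1869)) = Add(-8, -3738) = -3746)
Mul(Function('z')(Add(19, -33)), w) = Mul(Mul(Pow(Add(-49, Add(19, -33)), -1), Add(-30, Add(19, -33))), -3746) = Mul(Mul(Pow(Add(-49, -14), -1), Add(-30, -14)), -3746) = Mul(Mul(Pow(-63, -1), -44), -3746) = Mul(Mul(Rational(-1, 63), -44), -3746) = Mul(Rational(44, 63), -3746) = Rational(-164824, 63)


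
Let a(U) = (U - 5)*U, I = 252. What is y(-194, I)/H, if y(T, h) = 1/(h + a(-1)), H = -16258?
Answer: -1/4194564 ≈ -2.3840e-7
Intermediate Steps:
a(U) = U*(-5 + U) (a(U) = (-5 + U)*U = U*(-5 + U))
y(T, h) = 1/(6 + h) (y(T, h) = 1/(h - (-5 - 1)) = 1/(h - 1*(-6)) = 1/(h + 6) = 1/(6 + h))
y(-194, I)/H = 1/((6 + 252)*(-16258)) = -1/16258/258 = (1/258)*(-1/16258) = -1/4194564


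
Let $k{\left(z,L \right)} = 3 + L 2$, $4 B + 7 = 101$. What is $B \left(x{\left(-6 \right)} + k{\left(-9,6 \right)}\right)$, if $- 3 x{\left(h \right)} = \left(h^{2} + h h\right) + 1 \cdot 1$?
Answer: $- \frac{658}{3} \approx -219.33$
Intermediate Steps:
$B = \frac{47}{2}$ ($B = - \frac{7}{4} + \frac{1}{4} \cdot 101 = - \frac{7}{4} + \frac{101}{4} = \frac{47}{2} \approx 23.5$)
$k{\left(z,L \right)} = 3 + 2 L$
$x{\left(h \right)} = - \frac{1}{3} - \frac{2 h^{2}}{3}$ ($x{\left(h \right)} = - \frac{\left(h^{2} + h h\right) + 1 \cdot 1}{3} = - \frac{\left(h^{2} + h^{2}\right) + 1}{3} = - \frac{2 h^{2} + 1}{3} = - \frac{1 + 2 h^{2}}{3} = - \frac{1}{3} - \frac{2 h^{2}}{3}$)
$B \left(x{\left(-6 \right)} + k{\left(-9,6 \right)}\right) = \frac{47 \left(\left(- \frac{1}{3} - \frac{2 \left(-6\right)^{2}}{3}\right) + \left(3 + 2 \cdot 6\right)\right)}{2} = \frac{47 \left(\left(- \frac{1}{3} - 24\right) + \left(3 + 12\right)\right)}{2} = \frac{47 \left(\left(- \frac{1}{3} - 24\right) + 15\right)}{2} = \frac{47 \left(- \frac{73}{3} + 15\right)}{2} = \frac{47}{2} \left(- \frac{28}{3}\right) = - \frac{658}{3}$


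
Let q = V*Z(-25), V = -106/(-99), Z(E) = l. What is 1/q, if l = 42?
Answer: 33/1484 ≈ 0.022237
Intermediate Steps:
Z(E) = 42
V = 106/99 (V = -106*(-1/99) = 106/99 ≈ 1.0707)
q = 1484/33 (q = (106/99)*42 = 1484/33 ≈ 44.970)
1/q = 1/(1484/33) = 33/1484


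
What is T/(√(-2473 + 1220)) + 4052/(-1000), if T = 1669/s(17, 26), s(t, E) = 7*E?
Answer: -1013/250 - 1669*I*√1253/228046 ≈ -4.052 - 0.25907*I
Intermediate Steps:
T = 1669/182 (T = 1669/((7*26)) = 1669/182 ≈ 9.1703)
T/(√(-2473 + 1220)) + 4052/(-1000) = 1669/(182*(√(-2473 + 1220))) + 4052/(-1000) = 1669/(182*(√(-1253))) + 4052*(-1/1000) = 1669/(182*((I*√1253))) - 1013/250 = 1669*(-I*√1253/1253)/182 - 1013/250 = -1669*I*√1253/228046 - 1013/250 = -1013/250 - 1669*I*√1253/228046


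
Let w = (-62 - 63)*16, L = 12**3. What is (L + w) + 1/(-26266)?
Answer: -7144353/26266 ≈ -272.00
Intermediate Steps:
L = 1728
w = -2000 (w = -125*16 = -2000)
(L + w) + 1/(-26266) = (1728 - 2000) + 1/(-26266) = -272 - 1/26266 = -7144353/26266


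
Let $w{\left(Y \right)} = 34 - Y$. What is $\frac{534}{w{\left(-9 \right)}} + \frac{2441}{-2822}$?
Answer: $\frac{1401985}{121346} \approx 11.554$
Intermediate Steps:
$\frac{534}{w{\left(-9 \right)}} + \frac{2441}{-2822} = \frac{534}{34 - -9} + \frac{2441}{-2822} = \frac{534}{34 + 9} + 2441 \left(- \frac{1}{2822}\right) = \frac{534}{43} - \frac{2441}{2822} = \frac{1401985}{121346}$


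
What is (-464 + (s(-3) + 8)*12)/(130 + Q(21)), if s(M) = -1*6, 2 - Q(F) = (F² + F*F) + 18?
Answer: 55/96 ≈ 0.57292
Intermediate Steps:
Q(F) = -16 - 2*F² (Q(F) = 2 - ((F² + F*F) + 18) = 2 - ((F² + F²) + 18) = 2 - (2*F² + 18) = 2 - (18 + 2*F²) = 2 + (-18 - 2*F²) = -16 - 2*F²)
s(M) = -6
(-464 + (s(-3) + 8)*12)/(130 + Q(21)) = (-464 + (-6 + 8)*12)/(130 + (-16 - 2*21²)) = (-464 + 2*12)/(130 + (-16 - 2*441)) = (-464 + 24)/(130 + (-16 - 882)) = -440/(130 - 898) = -440/(-768) = -440*(-1/768) = 55/96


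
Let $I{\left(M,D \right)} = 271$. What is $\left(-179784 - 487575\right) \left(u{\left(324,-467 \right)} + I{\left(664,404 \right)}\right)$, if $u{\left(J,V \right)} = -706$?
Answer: $290301165$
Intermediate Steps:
$\left(-179784 - 487575\right) \left(u{\left(324,-467 \right)} + I{\left(664,404 \right)}\right) = \left(-179784 - 487575\right) \left(-706 + 271\right) = \left(-667359\right) \left(-435\right) = 290301165$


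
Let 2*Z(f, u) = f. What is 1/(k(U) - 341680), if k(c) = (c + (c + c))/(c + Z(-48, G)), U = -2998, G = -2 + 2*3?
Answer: -1511/516273983 ≈ -2.9267e-6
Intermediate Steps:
G = 4 (G = -2 + 6 = 4)
Z(f, u) = f/2
k(c) = 3*c/(-24 + c) (k(c) = (c + (c + c))/(c + (½)*(-48)) = (c + 2*c)/(c - 24) = (3*c)/(-24 + c) = 3*c/(-24 + c))
1/(k(U) - 341680) = 1/(3*(-2998)/(-24 - 2998) - 341680) = 1/(3*(-2998)/(-3022) - 341680) = 1/(3*(-2998)*(-1/3022) - 341680) = 1/(4497/1511 - 341680) = 1/(-516273983/1511) = -1511/516273983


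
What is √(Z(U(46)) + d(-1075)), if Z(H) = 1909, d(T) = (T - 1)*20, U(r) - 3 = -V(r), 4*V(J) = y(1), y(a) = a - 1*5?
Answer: 3*I*√2179 ≈ 140.04*I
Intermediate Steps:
y(a) = -5 + a (y(a) = a - 5 = -5 + a)
V(J) = -1 (V(J) = (-5 + 1)/4 = (¼)*(-4) = -1)
U(r) = 4 (U(r) = 3 - 1*(-1) = 3 + 1 = 4)
d(T) = -20 + 20*T (d(T) = (-1 + T)*20 = -20 + 20*T)
√(Z(U(46)) + d(-1075)) = √(1909 + (-20 + 20*(-1075))) = √(1909 + (-20 - 21500)) = √(1909 - 21520) = √(-19611) = 3*I*√2179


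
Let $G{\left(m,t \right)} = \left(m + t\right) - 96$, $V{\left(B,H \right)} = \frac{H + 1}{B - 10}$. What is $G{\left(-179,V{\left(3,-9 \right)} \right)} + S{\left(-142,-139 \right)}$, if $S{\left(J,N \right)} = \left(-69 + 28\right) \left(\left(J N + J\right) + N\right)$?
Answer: $- \frac{5586076}{7} \approx -7.9801 \cdot 10^{5}$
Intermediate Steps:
$V{\left(B,H \right)} = \frac{1 + H}{-10 + B}$
$G{\left(m,t \right)} = -96 + m + t$
$S{\left(J,N \right)} = - 41 J - 41 N - 41 J N$ ($S{\left(J,N \right)} = - 41 \left(\left(J + J N\right) + N\right) = - 41 \left(J + N + J N\right) = - 41 J - 41 N - 41 J N$)
$G{\left(-179,V{\left(3,-9 \right)} \right)} + S{\left(-142,-139 \right)} = \left(-96 - 179 + \frac{1 - 9}{-10 + 3}\right) - \left(-11521 + 809258\right) = \left(-96 - 179 + \frac{1}{-7} \left(-8\right)\right) + \left(5822 + 5699 - 809258\right) = \left(-96 - 179 - - \frac{8}{7}\right) - 797737 = \left(-96 - 179 + \frac{8}{7}\right) - 797737 = - \frac{1917}{7} - 797737 = - \frac{5586076}{7}$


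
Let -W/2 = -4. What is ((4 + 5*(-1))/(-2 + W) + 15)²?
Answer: 7921/36 ≈ 220.03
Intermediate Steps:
W = 8 (W = -2*(-4) = 8)
((4 + 5*(-1))/(-2 + W) + 15)² = ((4 + 5*(-1))/(-2 + 8) + 15)² = ((4 - 5)/6 + 15)² = (-1*⅙ + 15)² = (-⅙ + 15)² = (89/6)² = 7921/36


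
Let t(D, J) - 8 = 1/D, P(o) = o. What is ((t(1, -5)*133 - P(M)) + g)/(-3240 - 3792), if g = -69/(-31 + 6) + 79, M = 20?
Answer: -31469/175800 ≈ -0.17900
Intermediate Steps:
t(D, J) = 8 + 1/D
g = 2044/25 (g = -69/(-25) + 79 = -1/25*(-69) + 79 = 69/25 + 79 = 2044/25 ≈ 81.760)
((t(1, -5)*133 - P(M)) + g)/(-3240 - 3792) = (((8 + 1/1)*133 - 1*20) + 2044/25)/(-3240 - 3792) = (((8 + 1)*133 - 20) + 2044/25)/(-7032) = ((9*133 - 20) + 2044/25)*(-1/7032) = ((1197 - 20) + 2044/25)*(-1/7032) = (1177 + 2044/25)*(-1/7032) = (31469/25)*(-1/7032) = -31469/175800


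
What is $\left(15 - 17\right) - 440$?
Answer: $-442$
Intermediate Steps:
$\left(15 - 17\right) - 440 = -2 - 440 = -442$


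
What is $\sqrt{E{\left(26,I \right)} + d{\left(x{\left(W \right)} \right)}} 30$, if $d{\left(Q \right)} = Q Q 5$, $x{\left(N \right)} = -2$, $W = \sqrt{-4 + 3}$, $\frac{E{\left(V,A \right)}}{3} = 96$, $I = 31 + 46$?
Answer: $60 \sqrt{77} \approx 526.5$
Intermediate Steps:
$I = 77$
$E{\left(V,A \right)} = 288$ ($E{\left(V,A \right)} = 3 \cdot 96 = 288$)
$W = i$ ($W = \sqrt{-1} = i \approx 1.0 i$)
$d{\left(Q \right)} = 5 Q^{2}$ ($d{\left(Q \right)} = Q^{2} \cdot 5 = 5 Q^{2}$)
$\sqrt{E{\left(26,I \right)} + d{\left(x{\left(W \right)} \right)}} 30 = \sqrt{288 + 5 \left(-2\right)^{2}} \cdot 30 = \sqrt{288 + 5 \cdot 4} \cdot 30 = \sqrt{288 + 20} \cdot 30 = \sqrt{308} \cdot 30 = 2 \sqrt{77} \cdot 30 = 60 \sqrt{77}$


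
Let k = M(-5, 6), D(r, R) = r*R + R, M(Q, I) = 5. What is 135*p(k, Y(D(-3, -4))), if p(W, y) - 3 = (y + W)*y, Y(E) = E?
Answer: 14445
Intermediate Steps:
D(r, R) = R + R*r (D(r, R) = R*r + R = R + R*r)
k = 5
p(W, y) = 3 + y*(W + y) (p(W, y) = 3 + (y + W)*y = 3 + (W + y)*y = 3 + y*(W + y))
135*p(k, Y(D(-3, -4))) = 135*(3 + (-4*(1 - 3))**2 + 5*(-4*(1 - 3))) = 135*(3 + (-4*(-2))**2 + 5*(-4*(-2))) = 135*(3 + 8**2 + 5*8) = 135*(3 + 64 + 40) = 135*107 = 14445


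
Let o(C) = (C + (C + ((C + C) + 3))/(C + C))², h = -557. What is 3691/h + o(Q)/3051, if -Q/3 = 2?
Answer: -179978779/27190512 ≈ -6.6192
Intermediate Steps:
Q = -6 (Q = -3*2 = -6)
o(C) = (C + (3 + 3*C)/(2*C))² (o(C) = (C + (C + (2*C + 3))/((2*C)))² = (C + (C + (3 + 2*C))*(1/(2*C)))² = (C + (3 + 3*C)*(1/(2*C)))² = (C + (3 + 3*C)/(2*C))²)
3691/h + o(Q)/3051 = 3691/(-557) + ((¼)*(3 + 2*(-6)² + 3*(-6))²/(-6)²)/3051 = 3691*(-1/557) + ((¼)*(1/36)*(3 + 2*36 - 18)²)*(1/3051) = -3691/557 + ((¼)*(1/36)*(3 + 72 - 18)²)*(1/3051) = -3691/557 + ((¼)*(1/36)*57²)*(1/3051) = -3691/557 + ((¼)*(1/36)*3249)*(1/3051) = -3691/557 + (361/16)*(1/3051) = -3691/557 + 361/48816 = -179978779/27190512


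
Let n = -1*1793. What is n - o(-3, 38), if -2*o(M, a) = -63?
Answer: -3649/2 ≈ -1824.5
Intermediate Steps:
n = -1793
o(M, a) = 63/2 (o(M, a) = -1/2*(-63) = 63/2)
n - o(-3, 38) = -1793 - 1*63/2 = -1793 - 63/2 = -3649/2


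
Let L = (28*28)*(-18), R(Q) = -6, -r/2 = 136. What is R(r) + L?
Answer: -14118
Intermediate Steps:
r = -272 (r = -2*136 = -272)
L = -14112 (L = 784*(-18) = -14112)
R(r) + L = -6 - 14112 = -14118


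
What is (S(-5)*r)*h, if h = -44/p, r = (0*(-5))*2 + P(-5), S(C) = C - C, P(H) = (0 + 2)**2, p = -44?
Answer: 0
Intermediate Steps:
P(H) = 4 (P(H) = 2**2 = 4)
S(C) = 0
r = 4 (r = (0*(-5))*2 + 4 = 0*2 + 4 = 0 + 4 = 4)
h = 1 (h = -44/(-44) = -44*(-1/44) = 1)
(S(-5)*r)*h = (0*4)*1 = 0*1 = 0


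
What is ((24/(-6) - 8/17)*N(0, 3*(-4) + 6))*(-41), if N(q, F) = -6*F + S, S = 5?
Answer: 127756/17 ≈ 7515.1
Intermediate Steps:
N(q, F) = 5 - 6*F (N(q, F) = -6*F + 5 = 5 - 6*F)
((24/(-6) - 8/17)*N(0, 3*(-4) + 6))*(-41) = ((24/(-6) - 8/17)*(5 - 6*(3*(-4) + 6)))*(-41) = ((24*(-⅙) - 8*1/17)*(5 - 6*(-12 + 6)))*(-41) = ((-4 - 8/17)*(5 - 6*(-6)))*(-41) = -76*(5 + 36)/17*(-41) = -76/17*41*(-41) = -3116/17*(-41) = 127756/17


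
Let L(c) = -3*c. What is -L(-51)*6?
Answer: -918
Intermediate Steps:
-L(-51)*6 = -(-3)*(-51)*6 = -1*153*6 = -153*6 = -918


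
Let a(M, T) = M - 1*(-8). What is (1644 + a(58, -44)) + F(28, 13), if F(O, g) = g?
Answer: 1723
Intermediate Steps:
a(M, T) = 8 + M (a(M, T) = M + 8 = 8 + M)
(1644 + a(58, -44)) + F(28, 13) = (1644 + (8 + 58)) + 13 = (1644 + 66) + 13 = 1710 + 13 = 1723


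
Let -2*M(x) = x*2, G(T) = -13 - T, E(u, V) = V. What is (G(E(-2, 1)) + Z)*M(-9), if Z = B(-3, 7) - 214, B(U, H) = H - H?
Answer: -2052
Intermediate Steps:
B(U, H) = 0
Z = -214 (Z = 0 - 214 = -214)
M(x) = -x (M(x) = -x*2/2 = -x)
(G(E(-2, 1)) + Z)*M(-9) = ((-13 - 1*1) - 214)*(-1*(-9)) = ((-13 - 1) - 214)*9 = (-14 - 214)*9 = -228*9 = -2052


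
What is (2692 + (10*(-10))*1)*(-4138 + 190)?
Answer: -10233216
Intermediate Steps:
(2692 + (10*(-10))*1)*(-4138 + 190) = (2692 - 100*1)*(-3948) = (2692 - 100)*(-3948) = 2592*(-3948) = -10233216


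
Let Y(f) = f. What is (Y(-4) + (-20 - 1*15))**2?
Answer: 1521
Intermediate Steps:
(Y(-4) + (-20 - 1*15))**2 = (-4 + (-20 - 1*15))**2 = (-4 + (-20 - 15))**2 = (-4 - 35)**2 = (-39)**2 = 1521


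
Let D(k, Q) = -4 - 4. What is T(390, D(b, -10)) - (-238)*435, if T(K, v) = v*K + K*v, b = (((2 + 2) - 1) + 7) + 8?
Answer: 97290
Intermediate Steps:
b = 18 (b = ((4 - 1) + 7) + 8 = (3 + 7) + 8 = 10 + 8 = 18)
D(k, Q) = -8
T(K, v) = 2*K*v (T(K, v) = K*v + K*v = 2*K*v)
T(390, D(b, -10)) - (-238)*435 = 2*390*(-8) - (-238)*435 = -6240 - 1*(-103530) = -6240 + 103530 = 97290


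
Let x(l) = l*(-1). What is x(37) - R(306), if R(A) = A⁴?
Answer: -8767700533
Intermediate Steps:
x(l) = -l
x(37) - R(306) = -1*37 - 1*306⁴ = -37 - 1*8767700496 = -37 - 8767700496 = -8767700533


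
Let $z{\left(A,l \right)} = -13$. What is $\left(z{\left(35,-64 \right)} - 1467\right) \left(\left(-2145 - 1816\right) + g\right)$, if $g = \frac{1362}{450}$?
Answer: $\frac{87867008}{15} \approx 5.8578 \cdot 10^{6}$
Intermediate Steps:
$g = \frac{227}{75}$ ($g = 1362 \cdot \frac{1}{450} = \frac{227}{75} \approx 3.0267$)
$\left(z{\left(35,-64 \right)} - 1467\right) \left(\left(-2145 - 1816\right) + g\right) = \left(-13 - 1467\right) \left(\left(-2145 - 1816\right) + \frac{227}{75}\right) = - 1480 \left(-3961 + \frac{227}{75}\right) = \left(-1480\right) \left(- \frac{296848}{75}\right) = \frac{87867008}{15}$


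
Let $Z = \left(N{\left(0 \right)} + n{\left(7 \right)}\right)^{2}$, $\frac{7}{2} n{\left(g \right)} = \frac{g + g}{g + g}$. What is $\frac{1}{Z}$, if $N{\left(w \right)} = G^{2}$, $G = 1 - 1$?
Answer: $\frac{49}{4} \approx 12.25$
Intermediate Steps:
$G = 0$
$n{\left(g \right)} = \frac{2}{7}$ ($n{\left(g \right)} = \frac{2 \frac{g + g}{g + g}}{7} = \frac{2 \frac{2 g}{2 g}}{7} = \frac{2 \cdot 2 g \frac{1}{2 g}}{7} = \frac{2}{7} \cdot 1 = \frac{2}{7}$)
$N{\left(w \right)} = 0$ ($N{\left(w \right)} = 0^{2} = 0$)
$Z = \frac{4}{49}$ ($Z = \left(0 + \frac{2}{7}\right)^{2} = \left(\frac{2}{7}\right)^{2} = \frac{4}{49} \approx 0.081633$)
$\frac{1}{Z} = \frac{1}{\frac{4}{49}} = \frac{49}{4}$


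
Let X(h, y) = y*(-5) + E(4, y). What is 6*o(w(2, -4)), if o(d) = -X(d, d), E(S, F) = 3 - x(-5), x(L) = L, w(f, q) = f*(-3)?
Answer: -228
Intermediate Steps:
w(f, q) = -3*f
E(S, F) = 8 (E(S, F) = 3 - 1*(-5) = 3 + 5 = 8)
X(h, y) = 8 - 5*y (X(h, y) = y*(-5) + 8 = -5*y + 8 = 8 - 5*y)
o(d) = -8 + 5*d (o(d) = -(8 - 5*d) = -8 + 5*d)
6*o(w(2, -4)) = 6*(-8 + 5*(-3*2)) = 6*(-8 + 5*(-6)) = 6*(-8 - 30) = 6*(-38) = -228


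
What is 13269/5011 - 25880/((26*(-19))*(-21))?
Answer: 3983963/25992057 ≈ 0.15328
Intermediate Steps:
13269/5011 - 25880/((26*(-19))*(-21)) = 13269*(1/5011) - 25880/((-494*(-21))) = 13269/5011 - 25880/10374 = 13269/5011 - 25880*1/10374 = 13269/5011 - 12940/5187 = 3983963/25992057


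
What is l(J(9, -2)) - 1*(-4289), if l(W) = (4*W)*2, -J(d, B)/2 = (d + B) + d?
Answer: 4033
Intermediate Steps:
J(d, B) = -4*d - 2*B (J(d, B) = -2*((d + B) + d) = -2*((B + d) + d) = -2*(B + 2*d) = -4*d - 2*B)
l(W) = 8*W
l(J(9, -2)) - 1*(-4289) = 8*(-4*9 - 2*(-2)) - 1*(-4289) = 8*(-36 + 4) + 4289 = 8*(-32) + 4289 = -256 + 4289 = 4033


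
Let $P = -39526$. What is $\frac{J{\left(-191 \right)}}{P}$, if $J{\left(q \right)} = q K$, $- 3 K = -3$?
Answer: $\frac{191}{39526} \approx 0.0048323$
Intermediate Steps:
$K = 1$ ($K = \left(- \frac{1}{3}\right) \left(-3\right) = 1$)
$J{\left(q \right)} = q$ ($J{\left(q \right)} = q 1 = q$)
$\frac{J{\left(-191 \right)}}{P} = - \frac{191}{-39526} = \left(-191\right) \left(- \frac{1}{39526}\right) = \frac{191}{39526}$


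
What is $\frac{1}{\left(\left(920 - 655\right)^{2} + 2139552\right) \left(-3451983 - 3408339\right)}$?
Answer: $- \frac{1}{15159781768194} \approx -6.5964 \cdot 10^{-14}$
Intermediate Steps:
$\frac{1}{\left(\left(920 - 655\right)^{2} + 2139552\right) \left(-3451983 - 3408339\right)} = \frac{1}{\left(265^{2} + 2139552\right) \left(-6860322\right)} = \frac{1}{\left(70225 + 2139552\right) \left(-6860322\right)} = \frac{1}{2209777 \left(-6860322\right)} = \frac{1}{-15159781768194} = - \frac{1}{15159781768194}$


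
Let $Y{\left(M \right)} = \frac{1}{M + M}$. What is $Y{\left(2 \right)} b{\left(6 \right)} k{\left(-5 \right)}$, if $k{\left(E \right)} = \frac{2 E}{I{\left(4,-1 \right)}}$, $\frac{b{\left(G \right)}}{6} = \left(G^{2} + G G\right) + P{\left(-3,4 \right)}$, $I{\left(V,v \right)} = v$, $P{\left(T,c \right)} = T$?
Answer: $1035$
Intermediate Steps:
$Y{\left(M \right)} = \frac{1}{2 M}$
$b{\left(G \right)} = -18 + 12 G^{2}$ ($b{\left(G \right)} = 6 \left(\left(G^{2} + G G\right) - 3\right) = 6 \left(\left(G^{2} + G^{2}\right) - 3\right) = 6 \left(2 G^{2} - 3\right) = 6 \left(-3 + 2 G^{2}\right) = -18 + 12 G^{2}$)
$k{\left(E \right)} = - 2 E$ ($k{\left(E \right)} = \frac{2 E}{-1} = 2 E \left(-1\right) = - 2 E$)
$Y{\left(2 \right)} b{\left(6 \right)} k{\left(-5 \right)} = \frac{1}{2 \cdot 2} \left(-18 + 12 \cdot 6^{2}\right) \left(\left(-2\right) \left(-5\right)\right) = \frac{1}{2} \cdot \frac{1}{2} \left(-18 + 12 \cdot 36\right) 10 = \frac{-18 + 432}{4} \cdot 10 = \frac{1}{4} \cdot 414 \cdot 10 = \frac{207}{2} \cdot 10 = 1035$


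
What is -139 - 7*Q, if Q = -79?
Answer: 414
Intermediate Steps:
-139 - 7*Q = -139 - 7*(-79) = -139 + 553 = 414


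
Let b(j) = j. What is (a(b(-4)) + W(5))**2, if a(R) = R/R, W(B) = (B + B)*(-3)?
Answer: 841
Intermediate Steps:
W(B) = -6*B (W(B) = (2*B)*(-3) = -6*B)
a(R) = 1
(a(b(-4)) + W(5))**2 = (1 - 6*5)**2 = (1 - 30)**2 = (-29)**2 = 841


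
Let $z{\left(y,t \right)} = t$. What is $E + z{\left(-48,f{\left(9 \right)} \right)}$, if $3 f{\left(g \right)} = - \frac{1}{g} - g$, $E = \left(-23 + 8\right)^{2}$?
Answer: $\frac{5993}{27} \approx 221.96$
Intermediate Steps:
$E = 225$ ($E = \left(-15\right)^{2} = 225$)
$f{\left(g \right)} = - \frac{g}{3} - \frac{1}{3 g}$ ($f{\left(g \right)} = \frac{- \frac{1}{g} - g}{3} = \frac{- g - \frac{1}{g}}{3} = - \frac{g}{3} - \frac{1}{3 g}$)
$E + z{\left(-48,f{\left(9 \right)} \right)} = 225 + \frac{-1 - 9^{2}}{3 \cdot 9} = 225 + \frac{1}{3} \cdot \frac{1}{9} \left(-1 - 81\right) = 225 + \frac{1}{3} \cdot \frac{1}{9} \left(-82\right) = 225 - \frac{82}{27} = \frac{5993}{27}$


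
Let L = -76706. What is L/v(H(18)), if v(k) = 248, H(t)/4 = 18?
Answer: -38353/124 ≈ -309.30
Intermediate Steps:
H(t) = 72 (H(t) = 4*18 = 72)
L/v(H(18)) = -76706/248 = -76706*1/248 = -38353/124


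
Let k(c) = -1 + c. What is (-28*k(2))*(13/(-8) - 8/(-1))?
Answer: -357/2 ≈ -178.50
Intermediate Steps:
(-28*k(2))*(13/(-8) - 8/(-1)) = (-28*(-1 + 2))*(13/(-8) - 8/(-1)) = (-28*1)*(13*(-⅛) - 8*(-1)) = -28*(-13/8 + 8) = -28*51/8 = -357/2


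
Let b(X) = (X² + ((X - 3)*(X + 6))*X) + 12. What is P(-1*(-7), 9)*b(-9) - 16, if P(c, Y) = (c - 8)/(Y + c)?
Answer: -25/16 ≈ -1.5625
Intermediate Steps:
b(X) = 12 + X² + X*(-3 + X)*(6 + X) (b(X) = (X² + ((-3 + X)*(6 + X))*X) + 12 = (X² + X*(-3 + X)*(6 + X)) + 12 = 12 + X² + X*(-3 + X)*(6 + X))
P(c, Y) = (-8 + c)/(Y + c)
P(-1*(-7), 9)*b(-9) - 16 = ((-8 - 1*(-7))/(9 - 1*(-7)))*(12 + (-9)³ - 18*(-9) + 4*(-9)²) - 16 = ((-8 + 7)/(9 + 7))*(12 - 729 + 162 + 4*81) - 16 = (-1/16)*(12 - 729 + 162 + 324) - 16 = ((1/16)*(-1))*(-231) - 16 = -1/16*(-231) - 16 = 231/16 - 16 = -25/16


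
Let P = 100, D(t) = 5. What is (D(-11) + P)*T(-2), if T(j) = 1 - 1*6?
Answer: -525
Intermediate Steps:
T(j) = -5 (T(j) = 1 - 6 = -5)
(D(-11) + P)*T(-2) = (5 + 100)*(-5) = 105*(-5) = -525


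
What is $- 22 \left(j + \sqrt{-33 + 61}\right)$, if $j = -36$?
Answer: $792 - 44 \sqrt{7} \approx 675.59$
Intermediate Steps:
$- 22 \left(j + \sqrt{-33 + 61}\right) = - 22 \left(-36 + \sqrt{-33 + 61}\right) = - 22 \left(-36 + \sqrt{28}\right) = - 22 \left(-36 + 2 \sqrt{7}\right) = 792 - 44 \sqrt{7}$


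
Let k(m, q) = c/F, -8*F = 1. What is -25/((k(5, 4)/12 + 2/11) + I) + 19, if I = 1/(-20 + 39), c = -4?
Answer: 18886/1819 ≈ 10.383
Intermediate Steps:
F = -1/8 (F = -1/8*1 = -1/8 ≈ -0.12500)
k(m, q) = 32 (k(m, q) = -4/(-1/8) = -4*(-8) = 32)
I = 1/19 ≈ 0.052632
-25/((k(5, 4)/12 + 2/11) + I) + 19 = -25/((32/12 + 2/11) + 1/19) + 19 = -25/((32*(1/12) + 2*(1/11)) + 1/19) + 19 = -25/((8/3 + 2/11) + 1/19) + 19 = -25/(94/33 + 1/19) + 19 = -25/(1819/627) + 19 = (627/1819)*(-25) + 19 = -15675/1819 + 19 = 18886/1819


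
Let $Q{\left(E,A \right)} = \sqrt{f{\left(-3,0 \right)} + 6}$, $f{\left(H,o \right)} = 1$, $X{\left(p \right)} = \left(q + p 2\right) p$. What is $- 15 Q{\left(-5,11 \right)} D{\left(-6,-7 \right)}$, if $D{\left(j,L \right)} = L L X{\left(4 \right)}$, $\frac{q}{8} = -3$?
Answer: $47040 \sqrt{7} \approx 1.2446 \cdot 10^{5}$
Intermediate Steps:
$q = -24$ ($q = 8 \left(-3\right) = -24$)
$X{\left(p \right)} = p \left(-24 + 2 p\right)$ ($X{\left(p \right)} = \left(-24 + p 2\right) p = \left(-24 + 2 p\right) p = p \left(-24 + 2 p\right)$)
$Q{\left(E,A \right)} = \sqrt{7}$ ($Q{\left(E,A \right)} = \sqrt{1 + 6} = \sqrt{7}$)
$D{\left(j,L \right)} = - 64 L^{2}$ ($D{\left(j,L \right)} = L L 2 \cdot 4 \left(-12 + 4\right) = L^{2} \cdot 2 \cdot 4 \left(-8\right) = L^{2} \left(-64\right) = - 64 L^{2}$)
$- 15 Q{\left(-5,11 \right)} D{\left(-6,-7 \right)} = - 15 \sqrt{7} \left(- 64 \left(-7\right)^{2}\right) = - 15 \sqrt{7} \left(\left(-64\right) 49\right) = - 15 \sqrt{7} \left(-3136\right) = 47040 \sqrt{7}$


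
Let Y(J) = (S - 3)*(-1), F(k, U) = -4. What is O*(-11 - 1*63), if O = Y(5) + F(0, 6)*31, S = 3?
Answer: 9176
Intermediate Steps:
Y(J) = 0 (Y(J) = (3 - 3)*(-1) = 0*(-1) = 0)
O = -124 (O = 0 - 4*31 = 0 - 124 = -124)
O*(-11 - 1*63) = -124*(-11 - 1*63) = -124*(-11 - 63) = -124*(-74) = 9176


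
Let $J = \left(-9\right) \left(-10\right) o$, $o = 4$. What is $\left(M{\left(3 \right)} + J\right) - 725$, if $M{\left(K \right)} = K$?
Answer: $-362$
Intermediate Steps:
$J = 360$ ($J = \left(-9\right) \left(-10\right) 4 = 90 \cdot 4 = 360$)
$\left(M{\left(3 \right)} + J\right) - 725 = \left(3 + 360\right) - 725 = 363 - 725 = -362$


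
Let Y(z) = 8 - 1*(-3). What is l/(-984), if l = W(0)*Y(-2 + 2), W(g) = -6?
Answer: 11/164 ≈ 0.067073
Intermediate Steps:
Y(z) = 11 (Y(z) = 8 + 3 = 11)
l = -66 (l = -6*11 = -66)
l/(-984) = -66/(-984) = -66*(-1/984) = 11/164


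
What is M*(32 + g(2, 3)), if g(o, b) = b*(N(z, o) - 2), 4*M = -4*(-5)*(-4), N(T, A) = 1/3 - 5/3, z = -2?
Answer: -440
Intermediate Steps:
N(T, A) = -4/3 (N(T, A) = 1*(1/3) - 5*1/3 = 1/3 - 5/3 = -4/3)
M = -20 (M = (-4*(-5)*(-4))/4 = (20*(-4))/4 = (1/4)*(-80) = -20)
g(o, b) = -10*b/3 (g(o, b) = b*(-4/3 - 2) = b*(-10/3) = -10*b/3)
M*(32 + g(2, 3)) = -20*(32 - 10/3*3) = -20*(32 - 10) = -20*22 = -440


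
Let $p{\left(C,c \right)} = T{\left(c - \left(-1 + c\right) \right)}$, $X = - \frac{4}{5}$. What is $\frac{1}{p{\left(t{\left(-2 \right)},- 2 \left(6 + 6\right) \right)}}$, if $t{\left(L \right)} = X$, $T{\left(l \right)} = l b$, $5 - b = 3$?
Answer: $\frac{1}{2} \approx 0.5$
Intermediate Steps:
$b = 2$ ($b = 5 - 3 = 2$)
$T{\left(l \right)} = 2 l$ ($T{\left(l \right)} = l 2 = 2 l$)
$X = - \frac{4}{5}$ ($X = \left(-4\right) \frac{1}{5} = - \frac{4}{5} \approx -0.8$)
$t{\left(L \right)} = - \frac{4}{5}$
$p{\left(C,c \right)} = 2$ ($p{\left(C,c \right)} = 2 \left(c - \left(-1 + c\right)\right) = 2 \cdot 1 = 2$)
$\frac{1}{p{\left(t{\left(-2 \right)},- 2 \left(6 + 6\right) \right)}} = \frac{1}{2}$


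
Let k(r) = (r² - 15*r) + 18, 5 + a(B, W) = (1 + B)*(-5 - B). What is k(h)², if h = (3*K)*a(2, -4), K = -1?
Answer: 24324624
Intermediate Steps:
a(B, W) = -5 + (1 + B)*(-5 - B)
h = 78 (h = (3*(-1))*(-10 - 1*2² - 6*2) = -3*(-10 - 1*4 - 12) = -3*(-10 - 4 - 12) = -3*(-26) = 78)
k(r) = 18 + r² - 15*r
k(h)² = (18 + 78² - 15*78)² = (18 + 6084 - 1170)² = 4932² = 24324624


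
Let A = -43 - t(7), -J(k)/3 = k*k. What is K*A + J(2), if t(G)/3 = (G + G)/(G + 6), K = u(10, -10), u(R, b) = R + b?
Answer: -12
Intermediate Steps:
K = 0 (K = 10 - 10 = 0)
t(G) = 6*G/(6 + G) (t(G) = 3*((G + G)/(G + 6)) = 3*((2*G)/(6 + G)) = 3*(2*G/(6 + G)) = 6*G/(6 + G))
J(k) = -3*k² (J(k) = -3*k*k = -3*k²)
A = -601/13 (A = -43 - 6*7/(6 + 7) = -43 - 6*7/13 = -43 - 1*42/13 = -43 - 42/13 = -601/13 ≈ -46.231)
K*A + J(2) = 0*(-601/13) - 3*2² = 0 - 3*4 = 0 - 12 = -12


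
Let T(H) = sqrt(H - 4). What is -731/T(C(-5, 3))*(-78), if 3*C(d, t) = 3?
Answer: -19006*I*sqrt(3) ≈ -32919.0*I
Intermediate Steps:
C(d, t) = 1 (C(d, t) = (1/3)*3 = 1)
T(H) = sqrt(-4 + H)
-731/T(C(-5, 3))*(-78) = -731/sqrt(-4 + 1)*(-78) = -731*(-I*sqrt(3)/3)*(-78) = -(-731)*I*sqrt(3)/3*(-78) = (731*I*sqrt(3)/3)*(-78) = -19006*I*sqrt(3)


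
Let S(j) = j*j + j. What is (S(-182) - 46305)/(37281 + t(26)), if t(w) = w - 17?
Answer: -13363/37290 ≈ -0.35835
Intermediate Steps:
t(w) = -17 + w
S(j) = j + j**2 (S(j) = j**2 + j = j + j**2)
(S(-182) - 46305)/(37281 + t(26)) = (-182*(1 - 182) - 46305)/(37281 + (-17 + 26)) = (-182*(-181) - 46305)/(37281 + 9) = (32942 - 46305)/37290 = -13363*1/37290 = -13363/37290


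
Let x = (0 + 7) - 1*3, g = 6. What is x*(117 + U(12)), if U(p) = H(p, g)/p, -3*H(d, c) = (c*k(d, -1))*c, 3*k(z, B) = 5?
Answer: 1384/3 ≈ 461.33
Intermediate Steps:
k(z, B) = 5/3 (k(z, B) = (⅓)*5 = 5/3)
x = 4 (x = 7 - 3 = 4)
H(d, c) = -5*c²/9 (H(d, c) = -c*(5/3)*c/3 = -5*c/3*c/3 = -5*c²/9)
U(p) = -20/p (U(p) = (-5/9*6²)/p = (-5/9*36)/p = -20/p)
x*(117 + U(12)) = 4*(117 - 20/12) = 4*(117 - 20*1/12) = 4*(117 - 5/3) = 4*(346/3) = 1384/3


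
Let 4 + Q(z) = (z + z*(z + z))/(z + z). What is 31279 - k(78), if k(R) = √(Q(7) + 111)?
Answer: 31279 - √458/2 ≈ 31268.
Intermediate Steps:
Q(z) = -4 + (z + 2*z²)/(2*z) (Q(z) = -4 + (z + z*(z + z))/(z + z) = -4 + (z + z*(2*z))/((2*z)) = -4 + (z + 2*z²)*(1/(2*z)) = -4 + (z + 2*z²)/(2*z))
k(R) = √458/2 (k(R) = √((-7/2 + 7) + 111) = √(7/2 + 111) = √(229/2) = √458/2)
31279 - k(78) = 31279 - √458/2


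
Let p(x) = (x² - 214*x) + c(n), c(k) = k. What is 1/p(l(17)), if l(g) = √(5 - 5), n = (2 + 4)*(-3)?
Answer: -1/18 ≈ -0.055556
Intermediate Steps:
n = -18 (n = 6*(-3) = -18)
l(g) = 0 (l(g) = √0 = 0)
p(x) = -18 + x² - 214*x (p(x) = (x² - 214*x) - 18 = -18 + x² - 214*x)
1/p(l(17)) = 1/(-18 + 0² - 214*0) = 1/(-18 + 0 + 0) = 1/(-18) = -1/18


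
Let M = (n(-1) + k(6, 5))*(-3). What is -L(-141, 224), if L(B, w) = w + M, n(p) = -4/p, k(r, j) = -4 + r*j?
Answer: -134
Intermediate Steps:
k(r, j) = -4 + j*r
M = -90 (M = (-4/(-1) + (-4 + 5*6))*(-3) = (-4*(-1) + (-4 + 30))*(-3) = (4 + 26)*(-3) = 30*(-3) = -90)
L(B, w) = -90 + w (L(B, w) = w - 90 = -90 + w)
-L(-141, 224) = -(-90 + 224) = -1*134 = -134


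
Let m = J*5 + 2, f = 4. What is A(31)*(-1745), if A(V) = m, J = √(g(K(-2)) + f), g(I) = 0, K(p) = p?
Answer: -20940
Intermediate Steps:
J = 2 (J = √(0 + 4) = √4 = 2)
m = 12 (m = 2*5 + 2 = 10 + 2 = 12)
A(V) = 12
A(31)*(-1745) = 12*(-1745) = -20940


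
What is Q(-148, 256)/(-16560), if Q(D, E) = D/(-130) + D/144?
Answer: -259/38750400 ≈ -6.6838e-6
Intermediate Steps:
Q(D, E) = -7*D/9360 (Q(D, E) = D*(-1/130) + D*(1/144) = -D/130 + D/144 = -7*D/9360)
Q(-148, 256)/(-16560) = -7/9360*(-148)/(-16560) = (259/2340)*(-1/16560) = -259/38750400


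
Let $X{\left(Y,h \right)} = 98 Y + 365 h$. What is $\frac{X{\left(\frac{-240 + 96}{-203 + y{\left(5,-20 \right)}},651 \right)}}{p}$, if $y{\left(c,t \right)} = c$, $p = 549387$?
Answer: $\frac{2614549}{6043257} \approx 0.43264$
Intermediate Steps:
$\frac{X{\left(\frac{-240 + 96}{-203 + y{\left(5,-20 \right)}},651 \right)}}{p} = \frac{98 \frac{-240 + 96}{-203 + 5} + 365 \cdot 651}{549387} = \left(98 \left(- \frac{144}{-198}\right) + 237615\right) \frac{1}{549387} = \left(98 \left(\left(-144\right) \left(- \frac{1}{198}\right)\right) + 237615\right) \frac{1}{549387} = \left(98 \cdot \frac{8}{11} + 237615\right) \frac{1}{549387} = \left(\frac{784}{11} + 237615\right) \frac{1}{549387} = \frac{2614549}{11} \cdot \frac{1}{549387} = \frac{2614549}{6043257}$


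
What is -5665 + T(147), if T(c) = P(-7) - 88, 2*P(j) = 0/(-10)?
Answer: -5753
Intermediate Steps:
P(j) = 0 (P(j) = (0/(-10))/2 = (0*(-1/10))/2 = (1/2)*0 = 0)
T(c) = -88 (T(c) = 0 - 88 = -88)
-5665 + T(147) = -5665 - 88 = -5753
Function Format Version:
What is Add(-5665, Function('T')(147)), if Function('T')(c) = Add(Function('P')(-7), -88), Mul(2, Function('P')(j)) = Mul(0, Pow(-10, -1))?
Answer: -5753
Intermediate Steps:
Function('P')(j) = 0 (Function('P')(j) = Mul(Rational(1, 2), Mul(0, Pow(-10, -1))) = Mul(Rational(1, 2), Mul(0, Rational(-1, 10))) = Mul(Rational(1, 2), 0) = 0)
Function('T')(c) = -88 (Function('T')(c) = Add(0, -88) = -88)
Add(-5665, Function('T')(147)) = Add(-5665, -88) = -5753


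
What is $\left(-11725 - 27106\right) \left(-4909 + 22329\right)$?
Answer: $-676436020$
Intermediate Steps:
$\left(-11725 - 27106\right) \left(-4909 + 22329\right) = \left(-11725 - 27106\right) 17420 = \left(-38831\right) 17420 = -676436020$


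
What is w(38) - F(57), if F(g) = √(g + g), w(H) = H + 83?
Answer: 121 - √114 ≈ 110.32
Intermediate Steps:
w(H) = 83 + H
F(g) = √2*√g (F(g) = √(2*g) = √2*√g)
w(38) - F(57) = (83 + 38) - √2*√57 = 121 - √114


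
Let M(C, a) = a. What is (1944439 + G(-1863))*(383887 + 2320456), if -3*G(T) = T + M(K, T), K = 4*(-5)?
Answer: 5261788792583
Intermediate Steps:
K = -20
G(T) = -2*T/3 (G(T) = -(T + T)/3 = -2*T/3)
(1944439 + G(-1863))*(383887 + 2320456) = (1944439 - ⅔*(-1863))*(383887 + 2320456) = (1944439 + 1242)*2704343 = 1945681*2704343 = 5261788792583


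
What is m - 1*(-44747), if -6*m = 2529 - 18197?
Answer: 142075/3 ≈ 47358.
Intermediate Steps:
m = 7834/3 (m = -(2529 - 18197)/6 = -⅙*(-15668) = 7834/3 ≈ 2611.3)
m - 1*(-44747) = 7834/3 - 1*(-44747) = 7834/3 + 44747 = 142075/3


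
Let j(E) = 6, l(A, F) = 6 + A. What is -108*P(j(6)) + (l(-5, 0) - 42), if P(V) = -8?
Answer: 823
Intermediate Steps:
-108*P(j(6)) + (l(-5, 0) - 42) = -108*(-8) + ((6 - 5) - 42) = 864 + (1 - 42) = 864 - 41 = 823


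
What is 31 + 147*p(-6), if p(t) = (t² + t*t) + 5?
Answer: 11350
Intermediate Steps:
p(t) = 5 + 2*t² (p(t) = (t² + t²) + 5 = 2*t² + 5 = 5 + 2*t²)
31 + 147*p(-6) = 31 + 147*(5 + 2*(-6)²) = 31 + 147*(5 + 2*36) = 31 + 147*(5 + 72) = 31 + 147*77 = 31 + 11319 = 11350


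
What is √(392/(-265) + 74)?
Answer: √5092770/265 ≈ 8.5159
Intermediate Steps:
√(392/(-265) + 74) = √(392*(-1/265) + 74) = √(-392/265 + 74) = √(19218/265) = √5092770/265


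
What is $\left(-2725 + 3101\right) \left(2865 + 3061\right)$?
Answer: $2228176$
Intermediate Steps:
$\left(-2725 + 3101\right) \left(2865 + 3061\right) = 376 \cdot 5926 = 2228176$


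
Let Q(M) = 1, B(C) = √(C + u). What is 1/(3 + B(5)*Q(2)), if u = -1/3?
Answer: 9/13 - √42/13 ≈ 0.19379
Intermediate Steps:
u = -⅓ (u = -1*⅓ = -⅓ ≈ -0.33333)
B(C) = √(-⅓ + C) (B(C) = √(C - ⅓) = √(-⅓ + C))
1/(3 + B(5)*Q(2)) = 1/(3 + (√(-3 + 9*5)/3)*1) = 1/(3 + (√(-3 + 45)/3)*1) = 1/(3 + (√42/3)*1) = 1/(3 + √42/3)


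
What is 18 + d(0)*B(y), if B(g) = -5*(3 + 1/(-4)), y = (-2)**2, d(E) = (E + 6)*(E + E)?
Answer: 18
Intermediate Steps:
d(E) = 2*E*(6 + E) (d(E) = (6 + E)*(2*E) = 2*E*(6 + E))
y = 4
B(g) = -55/4 (B(g) = -5*(3 - 1/4) = -5*11/4 = -55/4)
18 + d(0)*B(y) = 18 + (2*0*(6 + 0))*(-55/4) = 18 + (2*0*6)*(-55/4) = 18 + 0*(-55/4) = 18 + 0 = 18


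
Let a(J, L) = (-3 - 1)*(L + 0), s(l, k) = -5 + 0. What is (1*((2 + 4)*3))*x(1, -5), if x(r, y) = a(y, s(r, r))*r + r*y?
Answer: 270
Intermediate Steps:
s(l, k) = -5
a(J, L) = -4*L
x(r, y) = 20*r + r*y (x(r, y) = (-4*(-5))*r + r*y = 20*r + r*y)
(1*((2 + 4)*3))*x(1, -5) = (1*((2 + 4)*3))*(1*(20 - 5)) = (1*(6*3))*(1*15) = (1*18)*15 = 18*15 = 270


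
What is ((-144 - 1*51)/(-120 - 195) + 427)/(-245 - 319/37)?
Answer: -83065/49266 ≈ -1.6861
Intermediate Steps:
((-144 - 1*51)/(-120 - 195) + 427)/(-245 - 319/37) = ((-144 - 51)/(-315) + 427)/(-245 - 319*1/37) = (-195*(-1/315) + 427)/(-245 - 319/37) = (13/21 + 427)/(-9384/37) = (8980/21)*(-37/9384) = -83065/49266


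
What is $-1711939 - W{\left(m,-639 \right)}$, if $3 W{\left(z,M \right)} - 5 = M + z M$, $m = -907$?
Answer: $- \frac{5714756}{3} \approx -1.9049 \cdot 10^{6}$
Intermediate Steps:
$W{\left(z,M \right)} = \frac{5}{3} + \frac{M}{3} + \frac{M z}{3}$ ($W{\left(z,M \right)} = \frac{5}{3} + \frac{M + z M}{3} = \frac{5}{3} + \frac{M + M z}{3} = \frac{5}{3} + \left(\frac{M}{3} + \frac{M z}{3}\right) = \frac{5}{3} + \frac{M}{3} + \frac{M z}{3}$)
$-1711939 - W{\left(m,-639 \right)} = -1711939 - \left(\frac{5}{3} + \frac{1}{3} \left(-639\right) + \frac{1}{3} \left(-639\right) \left(-907\right)\right) = -1711939 - \left(\frac{5}{3} - 213 + 193191\right) = -1711939 - \frac{578939}{3} = - \frac{5714756}{3}$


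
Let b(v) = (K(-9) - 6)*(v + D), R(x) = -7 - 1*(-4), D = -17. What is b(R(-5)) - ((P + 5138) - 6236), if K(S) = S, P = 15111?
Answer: -13713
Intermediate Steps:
R(x) = -3 (R(x) = -7 + 4 = -3)
b(v) = 255 - 15*v (b(v) = (-9 - 6)*(v - 17) = -15*(-17 + v) = 255 - 15*v)
b(R(-5)) - ((P + 5138) - 6236) = (255 - 15*(-3)) - ((15111 + 5138) - 6236) = (255 + 45) - (20249 - 6236) = 300 - 1*14013 = 300 - 14013 = -13713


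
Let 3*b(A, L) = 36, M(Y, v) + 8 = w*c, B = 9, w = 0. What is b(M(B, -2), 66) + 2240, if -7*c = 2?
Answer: 2252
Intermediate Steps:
c = -2/7 (c = -⅐*2 = -2/7 ≈ -0.28571)
M(Y, v) = -8 (M(Y, v) = -8 + 0*(-2/7) = -8 + 0 = -8)
b(A, L) = 12 (b(A, L) = (⅓)*36 = 12)
b(M(B, -2), 66) + 2240 = 12 + 2240 = 2252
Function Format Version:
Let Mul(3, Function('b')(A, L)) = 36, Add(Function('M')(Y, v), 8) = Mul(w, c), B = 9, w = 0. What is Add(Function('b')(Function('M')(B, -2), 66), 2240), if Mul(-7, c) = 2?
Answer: 2252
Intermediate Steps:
c = Rational(-2, 7) (c = Mul(Rational(-1, 7), 2) = Rational(-2, 7) ≈ -0.28571)
Function('M')(Y, v) = -8 (Function('M')(Y, v) = Add(-8, Mul(0, Rational(-2, 7))) = Add(-8, 0) = -8)
Function('b')(A, L) = 12 (Function('b')(A, L) = Mul(Rational(1, 3), 36) = 12)
Add(Function('b')(Function('M')(B, -2), 66), 2240) = Add(12, 2240) = 2252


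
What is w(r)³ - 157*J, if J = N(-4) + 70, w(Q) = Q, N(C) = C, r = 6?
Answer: -10146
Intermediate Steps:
J = 66 (J = -4 + 70 = 66)
w(r)³ - 157*J = 6³ - 157*66 = 216 - 10362 = -10146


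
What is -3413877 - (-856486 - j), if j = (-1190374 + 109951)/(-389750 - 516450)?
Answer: -2317506643777/906200 ≈ -2.5574e+6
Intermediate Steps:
j = 1080423/906200 (j = -1080423/(-906200) = -1080423*(-1/906200) = 1080423/906200 ≈ 1.1923)
-3413877 - (-856486 - j) = -3413877 - (-856486 - 1*1080423/906200) = -3413877 - (-856486 - 1080423/906200) = -3413877 - 1*(-776148693623/906200) = -3413877 + 776148693623/906200 = -2317506643777/906200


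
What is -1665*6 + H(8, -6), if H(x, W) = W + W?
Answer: -10002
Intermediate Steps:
H(x, W) = 2*W
-1665*6 + H(8, -6) = -1665*6 + 2*(-6) = -111*90 - 12 = -9990 - 12 = -10002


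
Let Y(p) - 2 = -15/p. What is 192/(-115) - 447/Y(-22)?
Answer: -1142238/6785 ≈ -168.35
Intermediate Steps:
Y(p) = 2 - 15/p
192/(-115) - 447/Y(-22) = 192/(-115) - 447/(2 - 15/(-22)) = 192*(-1/115) - 447/(2 - 15*(-1/22)) = -192/115 - 447/(2 + 15/22) = -192/115 - 447/59/22 = -192/115 - 447*22/59 = -192/115 - 9834/59 = -1142238/6785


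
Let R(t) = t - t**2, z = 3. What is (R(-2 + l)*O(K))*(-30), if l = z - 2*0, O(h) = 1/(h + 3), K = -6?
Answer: 0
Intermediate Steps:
O(h) = 1/(3 + h)
l = 3 (l = 3 - 2*0 = 3 + 0 = 3)
(R(-2 + l)*O(K))*(-30) = (((-2 + 3)*(1 - (-2 + 3)))/(3 - 6))*(-30) = ((1*(1 - 1*1))/(-3))*(-30) = ((1*(1 - 1))*(-1/3))*(-30) = ((1*0)*(-1/3))*(-30) = (0*(-1/3))*(-30) = 0*(-30) = 0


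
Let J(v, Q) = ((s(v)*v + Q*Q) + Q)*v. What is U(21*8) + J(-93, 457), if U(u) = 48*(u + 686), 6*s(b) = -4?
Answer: -19430232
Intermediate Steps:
s(b) = -⅔ (s(b) = (⅙)*(-4) = -⅔)
U(u) = 32928 + 48*u (U(u) = 48*(686 + u) = 32928 + 48*u)
J(v, Q) = v*(Q + Q² - 2*v/3) (J(v, Q) = ((-2*v/3 + Q*Q) + Q)*v = ((-2*v/3 + Q²) + Q)*v = ((Q² - 2*v/3) + Q)*v = (Q + Q² - 2*v/3)*v = v*(Q + Q² - 2*v/3))
U(21*8) + J(-93, 457) = (32928 + 48*(21*8)) + (⅓)*(-93)*(-2*(-93) + 3*457 + 3*457²) = (32928 + 48*168) + (⅓)*(-93)*(186 + 1371 + 3*208849) = (32928 + 8064) + (⅓)*(-93)*(186 + 1371 + 626547) = 40992 + (⅓)*(-93)*628104 = 40992 - 19471224 = -19430232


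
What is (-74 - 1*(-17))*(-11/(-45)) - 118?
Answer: -1979/15 ≈ -131.93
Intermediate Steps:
(-74 - 1*(-17))*(-11/(-45)) - 118 = (-74 + 17)*(-11*(-1/45)) - 118 = -57*11/45 - 118 = -209/15 - 118 = -1979/15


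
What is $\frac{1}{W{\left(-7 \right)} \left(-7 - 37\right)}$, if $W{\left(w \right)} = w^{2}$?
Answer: $- \frac{1}{2156} \approx -0.00046382$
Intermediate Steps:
$\frac{1}{W{\left(-7 \right)} \left(-7 - 37\right)} = \frac{1}{\left(-7\right)^{2} \left(-7 - 37\right)} = \frac{1}{49 \left(-44\right)} = \frac{1}{-2156} = - \frac{1}{2156}$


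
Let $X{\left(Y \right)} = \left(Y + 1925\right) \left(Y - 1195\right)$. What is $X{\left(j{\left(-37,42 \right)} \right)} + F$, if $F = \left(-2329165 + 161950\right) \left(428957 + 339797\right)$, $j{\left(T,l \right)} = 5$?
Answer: $-1666057496810$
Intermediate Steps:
$X{\left(Y \right)} = \left(-1195 + Y\right) \left(1925 + Y\right)$ ($X{\left(Y \right)} = \left(1925 + Y\right) \left(-1195 + Y\right) = \left(-1195 + Y\right) \left(1925 + Y\right)$)
$F = -1666055200110$ ($F = \left(-2167215\right) 768754 = -1666055200110$)
$X{\left(j{\left(-37,42 \right)} \right)} + F = \left(-2300375 + 5^{2} + 730 \cdot 5\right) - 1666055200110 = \left(-2300375 + 25 + 3650\right) - 1666055200110 = -2296700 - 1666055200110 = -1666057496810$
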